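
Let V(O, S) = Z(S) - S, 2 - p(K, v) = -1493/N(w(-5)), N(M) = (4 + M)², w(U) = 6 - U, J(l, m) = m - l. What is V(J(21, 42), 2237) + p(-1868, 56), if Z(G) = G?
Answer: 1943/225 ≈ 8.6356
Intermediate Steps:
p(K, v) = 1943/225 (p(K, v) = 2 - (-1493)/((4 + (6 - 1*(-5)))²) = 2 - (-1493)/((4 + (6 + 5))²) = 2 - (-1493)/((4 + 11)²) = 2 - (-1493)/(15²) = 2 - (-1493)/225 = 2 - 1*(-1493/225) = 2 + 1493/225 = 1943/225)
V(O, S) = 0 (V(O, S) = S - S = 0)
V(J(21, 42), 2237) + p(-1868, 56) = 0 + 1943/225 = 1943/225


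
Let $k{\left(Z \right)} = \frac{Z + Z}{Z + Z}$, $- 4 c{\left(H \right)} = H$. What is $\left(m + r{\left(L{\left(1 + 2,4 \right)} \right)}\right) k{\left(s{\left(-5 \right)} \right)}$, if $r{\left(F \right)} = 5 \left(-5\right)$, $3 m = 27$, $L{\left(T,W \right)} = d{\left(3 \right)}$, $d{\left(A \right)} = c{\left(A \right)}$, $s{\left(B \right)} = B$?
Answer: $-16$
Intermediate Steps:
$c{\left(H \right)} = - \frac{H}{4}$
$d{\left(A \right)} = - \frac{A}{4}$
$L{\left(T,W \right)} = - \frac{3}{4}$ ($L{\left(T,W \right)} = \left(- \frac{1}{4}\right) 3 = - \frac{3}{4}$)
$m = 9$ ($m = \frac{1}{3} \cdot 27 = 9$)
$r{\left(F \right)} = -25$
$k{\left(Z \right)} = 1$ ($k{\left(Z \right)} = \frac{2 Z}{2 Z} = 2 Z \frac{1}{2 Z} = 1$)
$\left(m + r{\left(L{\left(1 + 2,4 \right)} \right)}\right) k{\left(s{\left(-5 \right)} \right)} = \left(9 - 25\right) 1 = \left(-16\right) 1 = -16$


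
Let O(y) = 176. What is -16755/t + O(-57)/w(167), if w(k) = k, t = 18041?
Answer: 377131/3012847 ≈ 0.12517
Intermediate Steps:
-16755/t + O(-57)/w(167) = -16755/18041 + 176/167 = 377131/3012847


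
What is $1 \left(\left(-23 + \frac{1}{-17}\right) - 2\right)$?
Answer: $- \frac{426}{17} \approx -25.059$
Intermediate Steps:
$1 \left(\left(-23 + \frac{1}{-17}\right) - 2\right) = 1 \left(\left(-23 - \frac{1}{17}\right) - 2\right) = 1 \left(- \frac{392}{17} - 2\right) = 1 \left(- \frac{426}{17}\right) = - \frac{426}{17}$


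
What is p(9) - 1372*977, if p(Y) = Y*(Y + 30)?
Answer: -1340093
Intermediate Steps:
p(Y) = Y*(30 + Y)
p(9) - 1372*977 = 9*(30 + 9) - 1372*977 = 9*39 - 1340444 = 351 - 1340444 = -1340093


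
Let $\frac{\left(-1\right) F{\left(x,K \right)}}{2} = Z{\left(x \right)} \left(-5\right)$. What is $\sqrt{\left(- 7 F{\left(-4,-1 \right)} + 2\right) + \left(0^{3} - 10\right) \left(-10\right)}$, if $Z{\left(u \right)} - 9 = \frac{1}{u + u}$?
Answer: $\frac{i \sqrt{2077}}{2} \approx 22.787 i$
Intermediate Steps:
$Z{\left(u \right)} = 9 + \frac{1}{2 u}$ ($Z{\left(u \right)} = 9 + \frac{1}{u + u} = 9 + \frac{1}{2 u}$)
$F{\left(x,K \right)} = 90 + \frac{5}{x}$ ($F{\left(x,K \right)} = - 2 \left(9 + \frac{1}{2 x}\right) \left(-5\right) = - 2 \left(-45 - \frac{5}{2 x}\right) = 90 + \frac{5}{x}$)
$\sqrt{\left(- 7 F{\left(-4,-1 \right)} + 2\right) + \left(0^{3} - 10\right) \left(-10\right)} = \sqrt{\left(- 7 \left(90 + \frac{5}{-4}\right) + 2\right) + \left(0^{3} - 10\right) \left(-10\right)} = \sqrt{\left(- 7 \left(90 + 5 \left(- \frac{1}{4}\right)\right) + 2\right) + \left(0 - 10\right) \left(-10\right)} = \sqrt{\left(- 7 \left(90 - \frac{5}{4}\right) + 2\right) - -100} = \sqrt{\left(\left(-7\right) \frac{355}{4} + 2\right) + 100} = \sqrt{\left(- \frac{2485}{4} + 2\right) + 100} = \sqrt{- \frac{2477}{4} + 100} = \sqrt{- \frac{2077}{4}} = \frac{i \sqrt{2077}}{2}$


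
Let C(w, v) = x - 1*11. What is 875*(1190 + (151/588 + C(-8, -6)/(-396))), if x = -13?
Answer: 962371625/924 ≈ 1.0415e+6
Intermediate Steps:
C(w, v) = -24 (C(w, v) = -13 - 1*11 = -13 - 11 = -24)
875*(1190 + (151/588 + C(-8, -6)/(-396))) = 875*(1190 + (151/588 - 24/(-396))) = 875*(1190 + (151*(1/588) - 24*(-1/396))) = 875*(1190 + (151/588 + 2/33)) = 875*(1190 + 2053/6468) = 875*(7698973/6468) = 962371625/924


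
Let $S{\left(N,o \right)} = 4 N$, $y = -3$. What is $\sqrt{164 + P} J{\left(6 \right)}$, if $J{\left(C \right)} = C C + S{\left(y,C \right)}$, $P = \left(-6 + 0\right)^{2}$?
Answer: $240 \sqrt{2} \approx 339.41$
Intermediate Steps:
$P = 36$ ($P = \left(-6\right)^{2} = 36$)
$J{\left(C \right)} = -12 + C^{2}$ ($J{\left(C \right)} = C C + 4 \left(-3\right) = C^{2} - 12 = -12 + C^{2}$)
$\sqrt{164 + P} J{\left(6 \right)} = \sqrt{164 + 36} \left(-12 + 6^{2}\right) = \sqrt{200} \left(-12 + 36\right) = 10 \sqrt{2} \cdot 24 = 240 \sqrt{2}$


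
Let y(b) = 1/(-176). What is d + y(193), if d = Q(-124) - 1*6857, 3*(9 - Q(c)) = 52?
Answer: -3624899/528 ≈ -6865.3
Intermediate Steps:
Q(c) = -25/3 (Q(c) = 9 - 1/3*52 = 9 - 52/3 = -25/3)
y(b) = -1/176
d = -20596/3 (d = -25/3 - 1*6857 = -25/3 - 6857 = -20596/3 ≈ -6865.3)
d + y(193) = -20596/3 - 1/176 = -3624899/528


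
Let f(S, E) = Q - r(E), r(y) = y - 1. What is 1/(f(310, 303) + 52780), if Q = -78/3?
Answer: 1/52452 ≈ 1.9065e-5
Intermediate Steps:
Q = -26 (Q = -78*1/3 = -26)
r(y) = -1 + y
f(S, E) = -25 - E (f(S, E) = -26 - (-1 + E) = -26 + (1 - E) = -25 - E)
1/(f(310, 303) + 52780) = 1/((-25 - 1*303) + 52780) = 1/((-25 - 303) + 52780) = 1/(-328 + 52780) = 1/52452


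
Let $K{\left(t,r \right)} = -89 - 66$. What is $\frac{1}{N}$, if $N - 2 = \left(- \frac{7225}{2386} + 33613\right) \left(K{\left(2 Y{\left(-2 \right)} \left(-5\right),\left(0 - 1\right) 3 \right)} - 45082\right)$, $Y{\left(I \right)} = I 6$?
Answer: $- \frac{2386}{3627708514369} \approx -6.5772 \cdot 10^{-10}$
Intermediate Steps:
$Y{\left(I \right)} = 6 I$
$K{\left(t,r \right)} = -155$ ($K{\left(t,r \right)} = -89 - 66 = -155$)
$N = - \frac{3627708514369}{2386}$ ($N = 2 + \left(- \frac{7225}{2386} + 33613\right) \left(-155 - 45082\right) = 2 + \left(\left(-7225\right) \frac{1}{2386} + 33613\right) \left(-45237\right) = 2 + \left(- \frac{7225}{2386} + 33613\right) \left(-45237\right) = 2 + \frac{80193393}{2386} \left(-45237\right) = 2 - \frac{3627708519141}{2386} = - \frac{3627708514369}{2386} \approx -1.5204 \cdot 10^{9}$)
$\frac{1}{N} = \frac{1}{- \frac{3627708514369}{2386}} = - \frac{2386}{3627708514369}$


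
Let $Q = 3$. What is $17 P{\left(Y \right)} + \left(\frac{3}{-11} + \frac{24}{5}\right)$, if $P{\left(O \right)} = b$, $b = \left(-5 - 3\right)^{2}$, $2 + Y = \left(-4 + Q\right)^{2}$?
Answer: $\frac{60089}{55} \approx 1092.5$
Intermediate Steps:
$Y = -1$ ($Y = -2 + \left(-4 + 3\right)^{2} = -2 + \left(-1\right)^{2} = -2 + 1 = -1$)
$b = 64$ ($b = \left(-8\right)^{2} = 64$)
$P{\left(O \right)} = 64$
$17 P{\left(Y \right)} + \left(\frac{3}{-11} + \frac{24}{5}\right) = 17 \cdot 64 + \left(\frac{3}{-11} + \frac{24}{5}\right) = 1088 + \left(3 \left(- \frac{1}{11}\right) + 24 \cdot \frac{1}{5}\right) = 1088 + \left(- \frac{3}{11} + \frac{24}{5}\right) = 1088 + \frac{249}{55} = \frac{60089}{55}$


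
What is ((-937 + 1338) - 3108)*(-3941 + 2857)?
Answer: 2934388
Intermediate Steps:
((-937 + 1338) - 3108)*(-3941 + 2857) = (401 - 3108)*(-1084) = -2707*(-1084) = 2934388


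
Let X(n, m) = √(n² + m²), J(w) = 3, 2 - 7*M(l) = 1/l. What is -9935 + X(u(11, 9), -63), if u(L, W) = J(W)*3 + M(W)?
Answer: -9935 + √16094017/63 ≈ -9871.3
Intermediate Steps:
M(l) = 2/7 - 1/(7*l)
u(L, W) = 9 + (-1 + 2*W)/(7*W) (u(L, W) = 3*3 + (-1 + 2*W)/(7*W) = 9 + (-1 + 2*W)/(7*W))
X(n, m) = √(m² + n²)
-9935 + X(u(11, 9), -63) = -9935 + √((-63)² + ((⅐)*(-1 + 65*9)/9)²) = -9935 + √(3969 + ((⅐)*(⅑)*(-1 + 585))²) = -9935 + √(3969 + ((⅐)*(⅑)*584)²) = -9935 + √(3969 + (584/63)²) = -9935 + √(3969 + 341056/3969) = -9935 + √(16094017/3969) = -9935 + √16094017/63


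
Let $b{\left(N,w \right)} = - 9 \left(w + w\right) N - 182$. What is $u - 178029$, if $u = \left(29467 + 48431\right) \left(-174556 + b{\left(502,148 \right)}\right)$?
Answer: $-117787095297$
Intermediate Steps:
$b{\left(N,w \right)} = -182 - 18 N w$ ($b{\left(N,w \right)} = - 9 \cdot 2 w N - 182 = - 18 w N - 182 = - 18 N w - 182 = -182 - 18 N w$)
$u = -117786917268$ ($u = \left(29467 + 48431\right) \left(-174556 - \left(182 + 9036 \cdot 148\right)\right) = 77898 \left(-174556 - 1337510\right) = 77898 \left(-1512066\right) = -117786917268$)
$u - 178029 = -117786917268 - 178029 = -117787095297$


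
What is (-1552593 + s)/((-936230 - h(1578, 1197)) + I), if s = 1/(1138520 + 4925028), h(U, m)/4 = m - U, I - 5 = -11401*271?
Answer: 9414222179963/24401972791856 ≈ 0.38580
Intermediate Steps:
I = -3089666 (I = 5 - 11401*271 = 5 - 3089671 = -3089666)
h(U, m) = -4*U + 4*m (h(U, m) = 4*(m - U) = -4*U + 4*m)
s = 1/6063548 ≈ 1.6492e-7
(-1552593 + s)/((-936230 - h(1578, 1197)) + I) = (-1552593 + 1/6063548)/((-936230 - (-4*1578 + 4*1197)) - 3089666) = -9414222179963/(6063548*((-936230 - (-6312 + 4788)) - 3089666)) = -9414222179963/(6063548*((-936230 - 1*(-1524)) - 3089666)) = -9414222179963/(6063548*((-936230 + 1524) - 3089666)) = -9414222179963/(6063548*(-934706 - 3089666)) = -9414222179963/6063548/(-4024372) = -9414222179963/6063548*(-1/4024372) = 9414222179963/24401972791856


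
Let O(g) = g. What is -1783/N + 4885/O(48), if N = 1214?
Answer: 2922403/29136 ≈ 100.30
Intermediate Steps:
-1783/N + 4885/O(48) = -1783/1214 + 4885/48 = 2922403/29136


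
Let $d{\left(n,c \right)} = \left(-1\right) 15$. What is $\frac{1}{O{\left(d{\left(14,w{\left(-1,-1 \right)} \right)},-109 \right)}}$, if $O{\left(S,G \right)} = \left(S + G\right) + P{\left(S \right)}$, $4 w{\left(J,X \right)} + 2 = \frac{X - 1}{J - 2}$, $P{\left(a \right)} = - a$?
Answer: $- \frac{1}{109} \approx -0.0091743$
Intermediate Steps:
$w{\left(J,X \right)} = - \frac{1}{2} + \frac{-1 + X}{4 \left(-2 + J\right)}$ ($w{\left(J,X \right)} = - \frac{1}{2} + \frac{\left(X - 1\right) \frac{1}{J - 2}}{4} = - \frac{1}{2} + \frac{\left(-1 + X\right) \frac{1}{-2 + J}}{4} = - \frac{1}{2} + \frac{\frac{1}{-2 + J} \left(-1 + X\right)}{4} = - \frac{1}{2} + \frac{-1 + X}{4 \left(-2 + J\right)}$)
$d{\left(n,c \right)} = -15$
$O{\left(S,G \right)} = G$ ($O{\left(S,G \right)} = \left(S + G\right) - S = \left(G + S\right) - S = G$)
$\frac{1}{O{\left(d{\left(14,w{\left(-1,-1 \right)} \right)},-109 \right)}} = \frac{1}{-109} = - \frac{1}{109}$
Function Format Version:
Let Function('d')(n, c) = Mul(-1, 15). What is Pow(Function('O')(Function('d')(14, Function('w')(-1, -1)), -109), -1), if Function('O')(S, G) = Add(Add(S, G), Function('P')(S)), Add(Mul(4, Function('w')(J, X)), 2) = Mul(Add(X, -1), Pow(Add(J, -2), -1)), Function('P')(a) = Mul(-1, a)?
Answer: Rational(-1, 109) ≈ -0.0091743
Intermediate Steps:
Function('w')(J, X) = Add(Rational(-1, 2), Mul(Rational(1, 4), Pow(Add(-2, J), -1), Add(-1, X))) (Function('w')(J, X) = Add(Rational(-1, 2), Mul(Rational(1, 4), Mul(Add(X, -1), Pow(Add(J, -2), -1)))) = Add(Rational(-1, 2), Mul(Rational(1, 4), Mul(Add(-1, X), Pow(Add(-2, J), -1)))) = Add(Rational(-1, 2), Mul(Rational(1, 4), Mul(Pow(Add(-2, J), -1), Add(-1, X)))) = Add(Rational(-1, 2), Mul(Rational(1, 4), Pow(Add(-2, J), -1), Add(-1, X))))
Function('d')(n, c) = -15
Function('O')(S, G) = G (Function('O')(S, G) = Add(Add(S, G), Mul(-1, S)) = Add(Add(G, S), Mul(-1, S)) = G)
Pow(Function('O')(Function('d')(14, Function('w')(-1, -1)), -109), -1) = Pow(-109, -1) = Rational(-1, 109)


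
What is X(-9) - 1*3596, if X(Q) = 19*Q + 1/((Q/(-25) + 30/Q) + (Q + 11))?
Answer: -275066/73 ≈ -3768.0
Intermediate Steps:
X(Q) = 1/(11 + 30/Q + 24*Q/25) + 19*Q (X(Q) = 19*Q + 1/((Q*(-1/25) + 30/Q) + (11 + Q)) = 19*Q + 1/((-Q/25 + 30/Q) + (11 + Q)) = 19*Q + 1/((30/Q - Q/25) + (11 + Q)) = 19*Q + 1/(11 + 30/Q + 24*Q/25) = 1/(11 + 30/Q + 24*Q/25) + 19*Q)
X(-9) - 1*3596 = -9*(14275 + 456*(-9)² + 5225*(-9))/(750 + 24*(-9)² + 275*(-9)) - 1*3596 = -9*(14275 + 456*81 - 47025)/(750 + 24*81 - 2475) - 3596 = -9*(14275 + 36936 - 47025)/(750 + 1944 - 2475) - 3596 = -9*4186/219 - 3596 = -9*1/219*4186 - 3596 = -12558/73 - 3596 = -275066/73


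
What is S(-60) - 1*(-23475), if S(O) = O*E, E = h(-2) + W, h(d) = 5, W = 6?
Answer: 22815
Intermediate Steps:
E = 11 (E = 5 + 6 = 11)
S(O) = 11*O (S(O) = O*11 = 11*O)
S(-60) - 1*(-23475) = 11*(-60) - 1*(-23475) = -660 + 23475 = 22815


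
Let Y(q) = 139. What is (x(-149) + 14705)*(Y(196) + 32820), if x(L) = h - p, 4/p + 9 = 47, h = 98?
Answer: 9269883545/19 ≈ 4.8789e+8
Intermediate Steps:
p = 2/19 (p = 4/(-9 + 47) = 4/38 = 4*(1/38) = 2/19 ≈ 0.10526)
x(L) = 1860/19 (x(L) = 98 - 1*2/19 = 98 - 2/19 = 1860/19)
(x(-149) + 14705)*(Y(196) + 32820) = (1860/19 + 14705)*(139 + 32820) = (281255/19)*32959 = 9269883545/19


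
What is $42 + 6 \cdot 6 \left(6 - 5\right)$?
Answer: $78$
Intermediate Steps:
$42 + 6 \cdot 6 \left(6 - 5\right) = 42 + 6 \cdot 6 \cdot 1 = 42 + 6 \cdot 6 = 42 + 36 = 78$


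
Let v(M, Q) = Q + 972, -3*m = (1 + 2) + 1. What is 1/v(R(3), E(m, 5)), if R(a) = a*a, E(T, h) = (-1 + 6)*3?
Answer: 1/987 ≈ 0.0010132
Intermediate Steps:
m = -4/3 (m = -((1 + 2) + 1)/3 = -(3 + 1)/3 = -⅓*4 = -4/3 ≈ -1.3333)
E(T, h) = 15 (E(T, h) = 5*3 = 15)
R(a) = a²
v(M, Q) = 972 + Q
1/v(R(3), E(m, 5)) = 1/(972 + 15) = 1/987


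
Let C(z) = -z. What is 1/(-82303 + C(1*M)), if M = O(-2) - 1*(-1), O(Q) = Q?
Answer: -1/82302 ≈ -1.2150e-5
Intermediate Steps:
M = -1 (M = -2 - 1*(-1) = -2 + 1 = -1)
1/(-82303 + C(1*M)) = 1/(-82303 - (-1)) = 1/(-82303 - 1*(-1)) = 1/(-82303 + 1) = 1/(-82302) = -1/82302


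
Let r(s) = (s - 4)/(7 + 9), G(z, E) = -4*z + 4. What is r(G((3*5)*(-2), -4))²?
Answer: 225/4 ≈ 56.250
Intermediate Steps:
G(z, E) = 4 - 4*z
r(s) = -¼ + s/16 (r(s) = (-4 + s)/16 = (-4 + s)*(1/16) = -¼ + s/16)
r(G((3*5)*(-2), -4))² = (-¼ + (4 - 4*3*5*(-2))/16)² = (-¼ + (4 - 60*(-2))/16)² = (-¼ + (4 - 4*(-30))/16)² = (-¼ + (4 + 120)/16)² = (-¼ + (1/16)*124)² = (-¼ + 31/4)² = (15/2)² = 225/4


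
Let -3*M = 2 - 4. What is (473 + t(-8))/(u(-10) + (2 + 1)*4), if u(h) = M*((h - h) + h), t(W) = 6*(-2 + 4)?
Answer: 1455/16 ≈ 90.938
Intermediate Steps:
M = 2/3 (M = -(2 - 4)/3 = -1/3*(-2) = 2/3 ≈ 0.66667)
t(W) = 12 (t(W) = 6*2 = 12)
u(h) = 2*h/3 (u(h) = 2*((h - h) + h)/3 = 2*(0 + h)/3 = 2*h/3)
(473 + t(-8))/(u(-10) + (2 + 1)*4) = (473 + 12)/((2/3)*(-10) + (2 + 1)*4) = 485/(-20/3 + 3*4) = 485/(-20/3 + 12) = 485/(16/3) = 485*(3/16) = 1455/16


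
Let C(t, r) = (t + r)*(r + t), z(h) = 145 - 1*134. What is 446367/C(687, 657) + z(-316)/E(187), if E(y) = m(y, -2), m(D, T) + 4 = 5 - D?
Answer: 1169529/6221824 ≈ 0.18797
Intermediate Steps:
m(D, T) = 1 - D (m(D, T) = -4 + (5 - D) = 1 - D)
E(y) = 1 - y
z(h) = 11 (z(h) = 145 - 134 = 11)
C(t, r) = (r + t)**2 (C(t, r) = (r + t)*(r + t) = (r + t)**2)
446367/C(687, 657) + z(-316)/E(187) = 446367/((657 + 687)**2) + 11/(1 - 1*187) = 446367/(1344**2) + 11/(1 - 187) = 446367/1806336 + 11/(-186) = 446367*(1/1806336) + 11*(-1/186) = 148789/602112 - 11/186 = 1169529/6221824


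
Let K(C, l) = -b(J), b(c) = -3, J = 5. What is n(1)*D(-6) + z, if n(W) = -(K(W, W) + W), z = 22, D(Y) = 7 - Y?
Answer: -30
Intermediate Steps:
K(C, l) = 3 (K(C, l) = -1*(-3) = 3)
n(W) = -3 - W (n(W) = -(3 + W) = -3 - W)
n(1)*D(-6) + z = (-3 - 1*1)*(7 - 1*(-6)) + 22 = (-3 - 1)*(7 + 6) + 22 = -4*13 + 22 = -52 + 22 = -30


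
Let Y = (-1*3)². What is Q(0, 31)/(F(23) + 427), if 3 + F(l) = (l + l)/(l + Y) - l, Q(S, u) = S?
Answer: 0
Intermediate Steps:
Y = 9 (Y = (-3)² = 9)
F(l) = -3 - l + 2*l/(9 + l) (F(l) = -3 + ((l + l)/(l + 9) - l) = -3 + ((2*l)/(9 + l) - l) = -3 + (2*l/(9 + l) - l) = -3 + (-l + 2*l/(9 + l)) = -3 - l + 2*l/(9 + l))
Q(0, 31)/(F(23) + 427) = 0/((-27 - 1*23² - 10*23)/(9 + 23) + 427) = 0/((-27 - 1*529 - 230)/32 + 427) = 0/((-27 - 529 - 230)/32 + 427) = 0/((1/32)*(-786) + 427) = 0/(-393/16 + 427) = 0/(6439/16) = 0*(16/6439) = 0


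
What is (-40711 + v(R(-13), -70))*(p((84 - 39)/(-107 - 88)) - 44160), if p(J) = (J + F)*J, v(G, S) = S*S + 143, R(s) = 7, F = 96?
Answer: 266324930700/169 ≈ 1.5759e+9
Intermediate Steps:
v(G, S) = 143 + S² (v(G, S) = S² + 143 = 143 + S²)
p(J) = J*(96 + J) (p(J) = (J + 96)*J = (96 + J)*J = J*(96 + J))
(-40711 + v(R(-13), -70))*(p((84 - 39)/(-107 - 88)) - 44160) = (-40711 + (143 + (-70)²))*(((84 - 39)/(-107 - 88))*(96 + (84 - 39)/(-107 - 88)) - 44160) = (-40711 + (143 + 4900))*((45/(-195))*(96 + 45/(-195)) - 44160) = (-40711 + 5043)*((45*(-1/195))*(96 + 45*(-1/195)) - 44160) = -35668*(-3*(96 - 3/13)/13 - 44160) = -35668*(-3/13*1245/13 - 44160) = -35668*(-3735/169 - 44160) = -35668*(-7466775/169) = 266324930700/169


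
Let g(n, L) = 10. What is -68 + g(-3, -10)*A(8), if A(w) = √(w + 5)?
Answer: -68 + 10*√13 ≈ -31.944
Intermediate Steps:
A(w) = √(5 + w)
-68 + g(-3, -10)*A(8) = -68 + 10*√(5 + 8) = -68 + 10*√13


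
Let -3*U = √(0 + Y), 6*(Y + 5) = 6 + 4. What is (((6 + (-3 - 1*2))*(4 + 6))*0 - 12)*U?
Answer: 4*I*√30/3 ≈ 7.303*I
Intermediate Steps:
Y = -10/3 (Y = -5 + (6 + 4)/6 = -5 + (⅙)*10 = -5 + 5/3 = -10/3 ≈ -3.3333)
U = -I*√30/9 (U = -√(0 - 10/3)/3 = -I*√30/9 ≈ -0.60858*I)
(((6 + (-3 - 1*2))*(4 + 6))*0 - 12)*U = (((6 + (-3 - 1*2))*(4 + 6))*0 - 12)*(-I*√30/9) = (((6 + (-3 - 2))*10)*0 - 12)*(-I*√30/9) = (((6 - 5)*10)*0 - 12)*(-I*√30/9) = ((1*10)*0 - 12)*(-I*√30/9) = (10*0 - 12)*(-I*√30/9) = (0 - 12)*(-I*√30/9) = -(-4)*I*√30/3 = 4*I*√30/3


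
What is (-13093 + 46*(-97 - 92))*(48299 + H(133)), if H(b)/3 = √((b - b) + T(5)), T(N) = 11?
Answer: -1052290313 - 65361*√11 ≈ -1.0525e+9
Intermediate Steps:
H(b) = 3*√11 (H(b) = 3*√((b - b) + 11) = 3*√(0 + 11) = 3*√11)
(-13093 + 46*(-97 - 92))*(48299 + H(133)) = (-13093 + 46*(-97 - 92))*(48299 + 3*√11) = (-13093 + 46*(-189))*(48299 + 3*√11) = (-13093 - 8694)*(48299 + 3*√11) = -21787*(48299 + 3*√11) = -1052290313 - 65361*√11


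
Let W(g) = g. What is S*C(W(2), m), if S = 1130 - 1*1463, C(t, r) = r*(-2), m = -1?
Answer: -666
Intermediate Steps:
C(t, r) = -2*r
S = -333 (S = 1130 - 1463 = -333)
S*C(W(2), m) = -(-666)*(-1) = -333*2 = -666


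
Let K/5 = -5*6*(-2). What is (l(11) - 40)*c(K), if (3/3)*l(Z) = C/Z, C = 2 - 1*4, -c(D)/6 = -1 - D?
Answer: -798252/11 ≈ -72568.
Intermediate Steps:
K = 300 (K = 5*(-5*6*(-2)) = 5*(-30*(-2)) = 5*60 = 300)
c(D) = 6 + 6*D (c(D) = -6*(-1 - D) = 6 + 6*D)
C = -2 (C = 2 - 4 = -2)
l(Z) = -2/Z
(l(11) - 40)*c(K) = (-2/11 - 40)*(6 + 6*300) = (-2*1/11 - 40)*(6 + 1800) = (-2/11 - 40)*1806 = -442/11*1806 = -798252/11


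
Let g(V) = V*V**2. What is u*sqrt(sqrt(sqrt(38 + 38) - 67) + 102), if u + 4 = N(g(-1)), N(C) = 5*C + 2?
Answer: -7*sqrt(102 + I*sqrt(67 - 2*sqrt(19))) ≈ -70.746 - 2.6438*I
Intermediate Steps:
g(V) = V**3
N(C) = 2 + 5*C
u = -7 (u = -4 + (2 + 5*(-1)**3) = -4 + (2 + 5*(-1)) = -4 + (2 - 5) = -4 - 3 = -7)
u*sqrt(sqrt(sqrt(38 + 38) - 67) + 102) = -7*sqrt(sqrt(sqrt(38 + 38) - 67) + 102) = -7*sqrt(sqrt(sqrt(76) - 67) + 102) = -7*sqrt(sqrt(2*sqrt(19) - 67) + 102) = -7*sqrt(sqrt(-67 + 2*sqrt(19)) + 102) = -7*sqrt(102 + sqrt(-67 + 2*sqrt(19)))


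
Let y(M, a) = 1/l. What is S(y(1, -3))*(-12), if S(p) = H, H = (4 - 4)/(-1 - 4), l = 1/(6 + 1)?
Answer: 0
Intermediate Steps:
l = 1/7 ≈ 0.14286
y(M, a) = 7 (y(M, a) = 1/(1/7) = 7)
H = 0 (H = 0/(-5) = 0*(-1/5) = 0)
S(p) = 0
S(y(1, -3))*(-12) = 0*(-12) = 0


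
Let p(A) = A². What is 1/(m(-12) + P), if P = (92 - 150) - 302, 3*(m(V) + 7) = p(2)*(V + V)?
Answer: -1/399 ≈ -0.0025063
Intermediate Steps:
m(V) = -7 + 8*V/3 (m(V) = -7 + (2²*(V + V))/3 = -7 + (4*(2*V))/3 = -7 + (8*V)/3 = -7 + 8*V/3)
P = -360 (P = -58 - 302 = -360)
1/(m(-12) + P) = 1/((-7 + (8/3)*(-12)) - 360) = 1/((-7 - 32) - 360) = 1/(-39 - 360) = 1/(-399) = -1/399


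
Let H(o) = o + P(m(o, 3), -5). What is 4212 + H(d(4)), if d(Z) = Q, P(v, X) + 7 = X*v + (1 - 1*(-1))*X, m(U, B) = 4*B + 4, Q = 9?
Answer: 4124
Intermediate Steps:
m(U, B) = 4 + 4*B
P(v, X) = -7 + 2*X + X*v (P(v, X) = -7 + (X*v + (1 - 1*(-1))*X) = -7 + (X*v + (1 + 1)*X) = -7 + (X*v + 2*X) = -7 + (2*X + X*v) = -7 + 2*X + X*v)
d(Z) = 9
H(o) = -97 + o (H(o) = o + (-7 + 2*(-5) - 5*(4 + 4*3)) = o + (-7 - 10 - 5*(4 + 12)) = o + (-7 - 10 - 5*16) = o + (-7 - 10 - 80) = o - 97 = -97 + o)
4212 + H(d(4)) = 4212 + (-97 + 9) = 4212 - 88 = 4124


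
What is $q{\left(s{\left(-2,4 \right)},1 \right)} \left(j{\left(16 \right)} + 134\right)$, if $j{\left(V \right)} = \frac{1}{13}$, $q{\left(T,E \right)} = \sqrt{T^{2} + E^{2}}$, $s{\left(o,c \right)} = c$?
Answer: $\frac{1743 \sqrt{17}}{13} \approx 552.81$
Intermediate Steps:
$q{\left(T,E \right)} = \sqrt{E^{2} + T^{2}}$
$j{\left(V \right)} = \frac{1}{13}$
$q{\left(s{\left(-2,4 \right)},1 \right)} \left(j{\left(16 \right)} + 134\right) = \sqrt{1^{2} + 4^{2}} \left(\frac{1}{13} + 134\right) = \sqrt{1 + 16} \cdot \frac{1743}{13} = \sqrt{17} \cdot \frac{1743}{13} = \frac{1743 \sqrt{17}}{13}$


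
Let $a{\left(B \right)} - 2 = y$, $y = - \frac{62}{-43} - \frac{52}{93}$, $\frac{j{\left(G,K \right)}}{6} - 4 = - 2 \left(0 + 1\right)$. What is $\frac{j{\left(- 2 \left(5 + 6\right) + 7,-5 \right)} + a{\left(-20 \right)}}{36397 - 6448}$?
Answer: $\frac{59516}{119766051} \approx 0.00049694$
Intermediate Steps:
$j{\left(G,K \right)} = 12$ ($j{\left(G,K \right)} = 24 + 6 \left(- 2 \left(0 + 1\right)\right) = 24 + 6 \left(\left(-2\right) 1\right) = 24 + 6 \left(-2\right) = 24 - 12 = 12$)
$y = \frac{3530}{3999}$ ($y = \left(-62\right) \left(- \frac{1}{43}\right) - \frac{52}{93} = \frac{62}{43} - \frac{52}{93} = \frac{3530}{3999} \approx 0.88272$)
$a{\left(B \right)} = \frac{11528}{3999}$ ($a{\left(B \right)} = 2 + \frac{3530}{3999} = \frac{11528}{3999}$)
$\frac{j{\left(- 2 \left(5 + 6\right) + 7,-5 \right)} + a{\left(-20 \right)}}{36397 - 6448} = \frac{12 + \frac{11528}{3999}}{36397 - 6448} = \frac{59516}{3999 \cdot 29949} = \frac{59516}{3999} \cdot \frac{1}{29949} = \frac{59516}{119766051}$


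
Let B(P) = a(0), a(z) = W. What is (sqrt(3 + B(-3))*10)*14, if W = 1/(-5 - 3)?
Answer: 35*sqrt(46) ≈ 237.38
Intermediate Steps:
W = -1/8 (W = 1/(-8) = -1/8 ≈ -0.12500)
a(z) = -1/8
B(P) = -1/8
(sqrt(3 + B(-3))*10)*14 = (sqrt(3 - 1/8)*10)*14 = (sqrt(23/8)*10)*14 = ((sqrt(46)/4)*10)*14 = (5*sqrt(46)/2)*14 = 35*sqrt(46)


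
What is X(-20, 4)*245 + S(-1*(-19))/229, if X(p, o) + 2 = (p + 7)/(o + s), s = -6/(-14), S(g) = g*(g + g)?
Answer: -8561683/7099 ≈ -1206.0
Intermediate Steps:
S(g) = 2*g² (S(g) = g*(2*g) = 2*g²)
s = 3/7 (s = -6*(-1/14) = 3/7 ≈ 0.42857)
X(p, o) = -2 + (7 + p)/(3/7 + o) (X(p, o) = -2 + (p + 7)/(o + 3/7) = -2 + (7 + p)/(3/7 + o))
X(-20, 4)*245 + S(-1*(-19))/229 = ((43 - 14*4 + 7*(-20))/(3 + 7*4))*245 + (2*(-1*(-19))²)/229 = ((43 - 56 - 140)/(3 + 28))*245 + (2*19²)*(1/229) = (-153/31)*245 + (2*361)*(1/229) = ((1/31)*(-153))*245 + 722*(1/229) = -153/31*245 + 722/229 = -37485/31 + 722/229 = -8561683/7099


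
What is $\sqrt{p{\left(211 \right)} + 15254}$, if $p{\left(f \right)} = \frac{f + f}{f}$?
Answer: $2 \sqrt{3814} \approx 123.52$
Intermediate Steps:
$p{\left(f \right)} = 2$ ($p{\left(f \right)} = \frac{2 f}{f} = 2$)
$\sqrt{p{\left(211 \right)} + 15254} = \sqrt{2 + 15254} = \sqrt{15256} = 2 \sqrt{3814}$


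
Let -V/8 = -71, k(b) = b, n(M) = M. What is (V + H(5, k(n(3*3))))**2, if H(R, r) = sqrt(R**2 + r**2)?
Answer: (568 + sqrt(106))**2 ≈ 3.3443e+5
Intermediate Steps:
V = 568 (V = -8*(-71) = 568)
(V + H(5, k(n(3*3))))**2 = (568 + sqrt(5**2 + (3*3)**2))**2 = (568 + sqrt(25 + 9**2))**2 = (568 + sqrt(25 + 81))**2 = (568 + sqrt(106))**2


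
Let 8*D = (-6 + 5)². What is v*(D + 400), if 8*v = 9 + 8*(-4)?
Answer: -73623/64 ≈ -1150.4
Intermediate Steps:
D = ⅛ (D = (-6 + 5)²/8 = (⅛)*(-1)² = (⅛)*1 = ⅛ ≈ 0.12500)
v = -23/8 (v = (9 + 8*(-4))/8 = (9 - 32)/8 = (⅛)*(-23) = -23/8 ≈ -2.8750)
v*(D + 400) = -23*(⅛ + 400)/8 = -23/8*3201/8 = -73623/64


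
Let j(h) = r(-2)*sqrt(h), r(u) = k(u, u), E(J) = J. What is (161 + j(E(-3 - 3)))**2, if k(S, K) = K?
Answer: 25897 - 644*I*sqrt(6) ≈ 25897.0 - 1577.5*I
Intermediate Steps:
r(u) = u
j(h) = -2*sqrt(h)
(161 + j(E(-3 - 3)))**2 = (161 - 2*sqrt(-3 - 3))**2 = (161 - 2*I*sqrt(6))**2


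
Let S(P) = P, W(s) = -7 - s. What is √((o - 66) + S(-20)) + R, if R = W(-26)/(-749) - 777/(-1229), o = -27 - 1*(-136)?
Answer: 558622/920521 + √23 ≈ 5.4027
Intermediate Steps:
o = 109 (o = -27 + 136 = 109)
R = 558622/920521 (R = (-7 - 1*(-26))/(-749) - 777/(-1229) = (-7 + 26)*(-1/749) - 777*(-1/1229) = 19*(-1/749) + 777/1229 = -19/749 + 777/1229 = 558622/920521 ≈ 0.60685)
√((o - 66) + S(-20)) + R = √((109 - 66) - 20) + 558622/920521 = √(43 - 20) + 558622/920521 = √23 + 558622/920521 = 558622/920521 + √23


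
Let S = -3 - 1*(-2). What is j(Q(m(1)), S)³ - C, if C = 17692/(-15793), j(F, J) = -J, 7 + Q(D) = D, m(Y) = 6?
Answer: 33485/15793 ≈ 2.1202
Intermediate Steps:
S = -1 (S = -3 + 2 = -1)
Q(D) = -7 + D
C = -17692/15793 (C = 17692*(-1/15793) = -17692/15793 ≈ -1.1202)
j(Q(m(1)), S)³ - C = (-1*(-1))³ - 1*(-17692/15793) = 1³ + 17692/15793 = 1 + 17692/15793 = 33485/15793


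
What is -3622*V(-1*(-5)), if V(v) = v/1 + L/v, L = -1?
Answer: -86928/5 ≈ -17386.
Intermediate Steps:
V(v) = v - 1/v (V(v) = v/1 - 1/v = v*1 - 1/v = v - 1/v)
-3622*V(-1*(-5)) = -3622*(-1*(-5) - 1/((-1*(-5)))) = -3622*(5 - 1/5) = -3622*24/5 = -86928/5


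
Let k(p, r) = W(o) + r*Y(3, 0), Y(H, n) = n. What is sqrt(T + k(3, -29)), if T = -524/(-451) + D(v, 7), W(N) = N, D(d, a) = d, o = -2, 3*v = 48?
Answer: sqrt(3083938)/451 ≈ 3.8938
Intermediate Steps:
v = 16 (v = (1/3)*48 = 16)
k(p, r) = -2 (k(p, r) = -2 + r*0 = -2 + 0 = -2)
T = 7740/451 (T = -524/(-451) + 16 = -524*(-1/451) + 16 = 524/451 + 16 = 7740/451 ≈ 17.162)
sqrt(T + k(3, -29)) = sqrt(7740/451 - 2) = sqrt(6838/451) = sqrt(3083938)/451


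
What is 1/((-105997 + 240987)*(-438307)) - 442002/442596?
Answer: -99060453437979/99193579325645 ≈ -0.99866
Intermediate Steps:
1/((-105997 + 240987)*(-438307)) - 442002/442596 = -1/438307/134990 - 442002*1/442596 = (1/134990)*(-1/438307) - 6697/6706 = -1/59167061930 - 6697/6706 = -99060453437979/99193579325645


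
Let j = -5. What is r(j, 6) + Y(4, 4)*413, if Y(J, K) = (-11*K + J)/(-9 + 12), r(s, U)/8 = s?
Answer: -16640/3 ≈ -5546.7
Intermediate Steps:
r(s, U) = 8*s
Y(J, K) = -11*K/3 + J/3 (Y(J, K) = (J - 11*K)/3 = (J - 11*K)*(1/3) = -11*K/3 + J/3)
r(j, 6) + Y(4, 4)*413 = 8*(-5) + (-11/3*4 + (1/3)*4)*413 = -40 + (-44/3 + 4/3)*413 = -40 - 40/3*413 = -40 - 16520/3 = -16640/3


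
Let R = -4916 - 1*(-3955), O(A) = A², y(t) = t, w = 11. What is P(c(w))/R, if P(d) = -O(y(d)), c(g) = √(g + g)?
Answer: 22/961 ≈ 0.022893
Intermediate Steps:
c(g) = √2*√g (c(g) = √(2*g) = √2*√g)
P(d) = -d²
R = -961 (R = -4916 + 3955 = -961)
P(c(w))/R = -(√2*√11)²/(-961) = -(√22)²*(-1/961) = -1*22*(-1/961) = -22*(-1/961) = 22/961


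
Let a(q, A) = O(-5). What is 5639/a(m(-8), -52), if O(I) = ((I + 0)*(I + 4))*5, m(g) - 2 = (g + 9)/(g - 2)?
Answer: 5639/25 ≈ 225.56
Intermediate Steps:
m(g) = 2 + (9 + g)/(-2 + g) (m(g) = 2 + (g + 9)/(g - 2) = 2 + (9 + g)/(-2 + g))
O(I) = 5*I*(4 + I) (O(I) = (I*(4 + I))*5 = 5*I*(4 + I))
a(q, A) = 25 (a(q, A) = 5*(-5)*(4 - 5) = 5*(-5)*(-1) = 25)
5639/a(m(-8), -52) = 5639/25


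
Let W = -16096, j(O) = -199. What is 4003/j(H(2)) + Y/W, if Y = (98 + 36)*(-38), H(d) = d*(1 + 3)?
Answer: -15854745/800776 ≈ -19.799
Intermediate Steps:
H(d) = 4*d (H(d) = d*4 = 4*d)
Y = -5092 (Y = 134*(-38) = -5092)
4003/j(H(2)) + Y/W = 4003/(-199) - 5092/(-16096) = 4003*(-1/199) - 5092*(-1/16096) = -4003/199 + 1273/4024 = -15854745/800776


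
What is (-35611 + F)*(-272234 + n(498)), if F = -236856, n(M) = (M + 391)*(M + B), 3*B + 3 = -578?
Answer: 1374596015/3 ≈ 4.5820e+8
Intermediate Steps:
B = -581/3 (B = -1 + (1/3)*(-578) = -1 - 578/3 = -581/3 ≈ -193.67)
n(M) = (391 + M)*(-581/3 + M) (n(M) = (M + 391)*(M - 581/3) = (391 + M)*(-581/3 + M))
(-35611 + F)*(-272234 + n(498)) = (-35611 - 236856)*(-272234 + (-227171/3 + 498**2 + (592/3)*498)) = -272467*(-272234 + (-227171/3 + 248004 + 98272)) = -272467*(-272234 + 811657/3) = -272467*(-5045/3) = 1374596015/3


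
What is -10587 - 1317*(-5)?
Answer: -4002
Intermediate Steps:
-10587 - 1317*(-5) = -10587 + 6585 = -4002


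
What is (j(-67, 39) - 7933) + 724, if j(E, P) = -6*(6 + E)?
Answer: -6843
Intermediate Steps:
j(E, P) = -36 - 6*E
(j(-67, 39) - 7933) + 724 = ((-36 - 6*(-67)) - 7933) + 724 = ((-36 + 402) - 7933) + 724 = (366 - 7933) + 724 = -7567 + 724 = -6843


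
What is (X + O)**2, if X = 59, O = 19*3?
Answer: 13456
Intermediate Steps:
O = 57
(X + O)**2 = (59 + 57)**2 = 116**2 = 13456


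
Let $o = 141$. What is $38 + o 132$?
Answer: $18650$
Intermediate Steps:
$38 + o 132 = 38 + 141 \cdot 132 = 38 + 18612 = 18650$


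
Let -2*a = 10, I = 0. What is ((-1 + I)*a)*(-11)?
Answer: -55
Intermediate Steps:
a = -5 (a = -1/2*10 = -5)
((-1 + I)*a)*(-11) = ((-1 + 0)*(-5))*(-11) = -1*(-5)*(-11) = 5*(-11) = -55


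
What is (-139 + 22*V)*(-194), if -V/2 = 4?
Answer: 61110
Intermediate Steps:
V = -8 (V = -2*4 = -8)
(-139 + 22*V)*(-194) = (-139 + 22*(-8))*(-194) = (-139 - 176)*(-194) = -315*(-194) = 61110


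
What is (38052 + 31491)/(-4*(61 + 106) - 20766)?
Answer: -69543/21434 ≈ -3.2445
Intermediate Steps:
(38052 + 31491)/(-4*(61 + 106) - 20766) = 69543/(-4*167 - 20766) = 69543/(-668 - 20766) = 69543/(-21434) = 69543*(-1/21434) = -69543/21434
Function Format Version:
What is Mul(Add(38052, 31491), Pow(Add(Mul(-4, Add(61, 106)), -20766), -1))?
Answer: Rational(-69543, 21434) ≈ -3.2445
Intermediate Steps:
Mul(Add(38052, 31491), Pow(Add(Mul(-4, Add(61, 106)), -20766), -1)) = Mul(69543, Pow(Add(Mul(-4, 167), -20766), -1)) = Mul(69543, Pow(Add(-668, -20766), -1)) = Mul(69543, Pow(-21434, -1)) = Mul(69543, Rational(-1, 21434)) = Rational(-69543, 21434)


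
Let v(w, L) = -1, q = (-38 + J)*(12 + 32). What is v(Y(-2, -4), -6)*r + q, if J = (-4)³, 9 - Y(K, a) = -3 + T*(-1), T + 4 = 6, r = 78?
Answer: -4566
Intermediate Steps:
T = 2 (T = -4 + 6 = 2)
Y(K, a) = 14 (Y(K, a) = 9 - (-3 + 2*(-1)) = 9 - (-3 - 2) = 9 - 1*(-5) = 9 + 5 = 14)
J = -64
q = -4488 (q = (-38 - 64)*(12 + 32) = -102*44 = -4488)
v(Y(-2, -4), -6)*r + q = -1*78 - 4488 = -78 - 4488 = -4566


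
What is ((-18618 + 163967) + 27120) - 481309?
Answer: -308840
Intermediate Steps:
((-18618 + 163967) + 27120) - 481309 = (145349 + 27120) - 481309 = 172469 - 481309 = -308840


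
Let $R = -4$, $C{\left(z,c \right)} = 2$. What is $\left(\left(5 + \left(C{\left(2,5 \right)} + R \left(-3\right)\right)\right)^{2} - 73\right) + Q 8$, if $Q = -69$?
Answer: $-264$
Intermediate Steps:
$\left(\left(5 + \left(C{\left(2,5 \right)} + R \left(-3\right)\right)\right)^{2} - 73\right) + Q 8 = \left(\left(5 + \left(2 - -12\right)\right)^{2} - 73\right) - 552 = \left(\left(5 + \left(2 + 12\right)\right)^{2} - 73\right) - 552 = \left(\left(5 + 14\right)^{2} - 73\right) - 552 = \left(19^{2} - 73\right) - 552 = \left(361 - 73\right) - 552 = 288 - 552 = -264$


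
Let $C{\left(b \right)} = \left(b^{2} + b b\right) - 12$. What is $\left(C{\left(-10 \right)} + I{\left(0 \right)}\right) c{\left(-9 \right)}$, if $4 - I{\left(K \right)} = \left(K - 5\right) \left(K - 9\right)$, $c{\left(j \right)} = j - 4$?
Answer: $-1911$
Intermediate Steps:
$c{\left(j \right)} = -4 + j$ ($c{\left(j \right)} = j - 4 = -4 + j$)
$C{\left(b \right)} = -12 + 2 b^{2}$ ($C{\left(b \right)} = \left(b^{2} + b^{2}\right) - 12 = 2 b^{2} - 12 = -12 + 2 b^{2}$)
$I{\left(K \right)} = 4 - \left(-9 + K\right) \left(-5 + K\right)$ ($I{\left(K \right)} = 4 - \left(K - 5\right) \left(K - 9\right) = 4 - \left(-5 + K\right) \left(-9 + K\right) = 4 - \left(-9 + K\right) \left(-5 + K\right)$)
$\left(C{\left(-10 \right)} + I{\left(0 \right)}\right) c{\left(-9 \right)} = \left(\left(-12 + 2 \left(-10\right)^{2}\right) - 41\right) \left(-4 - 9\right) = \left(\left(-12 + 2 \cdot 100\right) - 41\right) \left(-13\right) = \left(\left(-12 + 200\right) + \left(-41 + 0 + 0\right)\right) \left(-13\right) = \left(188 - 41\right) \left(-13\right) = 147 \left(-13\right) = -1911$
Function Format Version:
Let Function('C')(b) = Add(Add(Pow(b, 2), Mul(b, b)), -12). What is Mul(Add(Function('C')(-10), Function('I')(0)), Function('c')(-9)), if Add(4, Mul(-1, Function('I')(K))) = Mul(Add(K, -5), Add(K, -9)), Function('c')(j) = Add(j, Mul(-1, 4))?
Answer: -1911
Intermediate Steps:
Function('c')(j) = Add(-4, j) (Function('c')(j) = Add(j, -4) = Add(-4, j))
Function('C')(b) = Add(-12, Mul(2, Pow(b, 2))) (Function('C')(b) = Add(Add(Pow(b, 2), Pow(b, 2)), -12) = Add(Mul(2, Pow(b, 2)), -12) = Add(-12, Mul(2, Pow(b, 2))))
Function('I')(K) = Add(4, Mul(-1, Add(-9, K), Add(-5, K))) (Function('I')(K) = Add(4, Mul(-1, Mul(Add(K, -5), Add(K, -9)))) = Add(4, Mul(-1, Mul(Add(-5, K), Add(-9, K)))) = Add(4, Mul(-1, Mul(Add(-9, K), Add(-5, K)))) = Add(4, Mul(-1, Add(-9, K), Add(-5, K))))
Mul(Add(Function('C')(-10), Function('I')(0)), Function('c')(-9)) = Mul(Add(Add(-12, Mul(2, Pow(-10, 2))), Add(-41, Mul(-1, Pow(0, 2)), Mul(14, 0))), Add(-4, -9)) = Mul(Add(Add(-12, Mul(2, 100)), Add(-41, Mul(-1, 0), 0)), -13) = Mul(Add(Add(-12, 200), Add(-41, 0, 0)), -13) = Mul(Add(188, -41), -13) = Mul(147, -13) = -1911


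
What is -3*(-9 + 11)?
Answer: -6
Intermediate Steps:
-3*(-9 + 11) = -3*2 = -6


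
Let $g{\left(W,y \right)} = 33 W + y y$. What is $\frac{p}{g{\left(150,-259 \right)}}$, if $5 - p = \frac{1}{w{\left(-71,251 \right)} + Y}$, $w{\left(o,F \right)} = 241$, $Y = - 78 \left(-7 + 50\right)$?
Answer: $\frac{15566}{224232503} \approx 6.9419 \cdot 10^{-5}$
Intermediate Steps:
$Y = -3354$ ($Y = \left(-78\right) 43 = -3354$)
$g{\left(W,y \right)} = y^{2} + 33 W$ ($g{\left(W,y \right)} = 33 W + y^{2} = y^{2} + 33 W$)
$p = \frac{15566}{3113}$ ($p = 5 - \frac{1}{241 - 3354} = 5 - \frac{1}{-3113} = 5 - - \frac{1}{3113} = 5 + \frac{1}{3113} = \frac{15566}{3113} \approx 5.0003$)
$\frac{p}{g{\left(150,-259 \right)}} = \frac{15566}{3113 \left(\left(-259\right)^{2} + 33 \cdot 150\right)} = \frac{15566}{3113 \left(67081 + 4950\right)} = \frac{15566}{3113 \cdot 72031} = \frac{15566}{3113} \cdot \frac{1}{72031} = \frac{15566}{224232503}$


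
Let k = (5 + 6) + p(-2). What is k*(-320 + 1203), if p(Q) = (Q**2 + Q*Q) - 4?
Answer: 13245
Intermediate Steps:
p(Q) = -4 + 2*Q**2 (p(Q) = (Q**2 + Q**2) - 4 = 2*Q**2 - 4 = -4 + 2*Q**2)
k = 15 (k = (5 + 6) + (-4 + 2*(-2)**2) = 11 + (-4 + 2*4) = 11 + (-4 + 8) = 11 + 4 = 15)
k*(-320 + 1203) = 15*(-320 + 1203) = 15*883 = 13245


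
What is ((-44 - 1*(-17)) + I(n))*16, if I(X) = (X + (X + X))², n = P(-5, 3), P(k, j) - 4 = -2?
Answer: 144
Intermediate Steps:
P(k, j) = 2 (P(k, j) = 4 - 2 = 2)
n = 2
I(X) = 9*X² (I(X) = (X + 2*X)² = (3*X)² = 9*X²)
((-44 - 1*(-17)) + I(n))*16 = ((-44 - 1*(-17)) + 9*2²)*16 = ((-44 + 17) + 9*4)*16 = (-27 + 36)*16 = 9*16 = 144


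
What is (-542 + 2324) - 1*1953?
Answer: -171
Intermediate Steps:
(-542 + 2324) - 1*1953 = 1782 - 1953 = -171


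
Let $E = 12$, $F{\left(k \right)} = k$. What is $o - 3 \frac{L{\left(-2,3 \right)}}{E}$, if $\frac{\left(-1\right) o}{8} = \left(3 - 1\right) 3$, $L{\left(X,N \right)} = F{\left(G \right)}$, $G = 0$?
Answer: $-48$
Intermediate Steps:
$L{\left(X,N \right)} = 0$
$o = -48$ ($o = - 8 \left(3 - 1\right) 3 = - 8 \cdot 2 \cdot 3 = \left(-8\right) 6 = -48$)
$o - 3 \frac{L{\left(-2,3 \right)}}{E} = -48 - 3 \cdot \frac{0}{12} = -48 - 3 \cdot 0 \cdot \frac{1}{12} = -48 - 0 = -48 + 0 = -48$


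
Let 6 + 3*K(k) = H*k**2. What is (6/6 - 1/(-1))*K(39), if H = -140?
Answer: -141964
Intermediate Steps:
K(k) = -2 - 140*k**2/3 (K(k) = -2 + (-140*k**2)/3 = -2 - 140*k**2/3)
(6/6 - 1/(-1))*K(39) = (6/6 - 1/(-1))*(-2 - 140/3*39**2) = (6*(1/6) - 1*(-1))*(-2 - 140/3*1521) = (1 + 1)*(-2 - 70980) = 2*(-70982) = -141964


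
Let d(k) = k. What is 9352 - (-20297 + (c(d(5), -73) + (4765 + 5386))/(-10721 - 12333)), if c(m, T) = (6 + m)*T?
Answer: 341768697/11527 ≈ 29649.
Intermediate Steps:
c(m, T) = T*(6 + m)
9352 - (-20297 + (c(d(5), -73) + (4765 + 5386))/(-10721 - 12333)) = 9352 - (-20297 + (-73*(6 + 5) + (4765 + 5386))/(-10721 - 12333)) = 9352 - (-20297 + (-73*11 + 10151)/(-23054)) = 9352 - (-20297 + (-803 + 10151)*(-1/23054)) = 9352 - (-20297 + 9348*(-1/23054)) = 9352 - (-20297 - 4674/11527) = 9352 - 1*(-233968193/11527) = 9352 + 233968193/11527 = 341768697/11527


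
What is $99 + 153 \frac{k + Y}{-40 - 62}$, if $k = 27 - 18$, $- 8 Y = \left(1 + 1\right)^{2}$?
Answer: $\frac{345}{4} \approx 86.25$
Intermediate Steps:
$Y = - \frac{1}{2}$ ($Y = - \frac{\left(1 + 1\right)^{2}}{8} = - \frac{2^{2}}{8} = \left(- \frac{1}{8}\right) 4 = - \frac{1}{2} \approx -0.5$)
$k = 9$ ($k = 27 - 18 = 9$)
$99 + 153 \frac{k + Y}{-40 - 62} = 99 + 153 \frac{9 - \frac{1}{2}}{-40 - 62} = 99 + 153 \frac{17}{2 \left(-102\right)} = 99 + 153 \cdot \frac{17}{2} \left(- \frac{1}{102}\right) = 99 + 153 \left(- \frac{1}{12}\right) = 99 - \frac{51}{4} = \frac{345}{4}$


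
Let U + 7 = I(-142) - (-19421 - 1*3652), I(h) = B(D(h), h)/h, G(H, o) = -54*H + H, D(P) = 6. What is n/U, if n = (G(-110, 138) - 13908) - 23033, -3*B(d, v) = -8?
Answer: -6626643/4913054 ≈ -1.3488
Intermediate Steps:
B(d, v) = 8/3 (B(d, v) = -1/3*(-8) = 8/3)
G(H, o) = -53*H
I(h) = 8/(3*h)
n = -31111 (n = (-53*(-110) - 13908) - 23033 = (5830 - 13908) - 23033 = -8078 - 23033 = -31111)
U = 4913054/213 (U = -7 + ((8/3)/(-142) - (-19421 - 1*3652)) = -7 + ((8/3)*(-1/142) - (-19421 - 3652)) = -7 + (-4/213 - 1*(-23073)) = -7 + (-4/213 + 23073) = -7 + 4914545/213 = 4913054/213 ≈ 23066.)
n/U = -31111/4913054/213 = -31111*213/4913054 = -6626643/4913054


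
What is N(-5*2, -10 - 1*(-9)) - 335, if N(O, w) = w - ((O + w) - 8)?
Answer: -317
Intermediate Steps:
N(O, w) = 8 - O (N(O, w) = w - (-8 + O + w) = w + (8 - O - w) = 8 - O)
N(-5*2, -10 - 1*(-9)) - 335 = (8 - (-5)*2) - 335 = (8 - 1*(-10)) - 335 = (8 + 10) - 335 = 18 - 335 = -317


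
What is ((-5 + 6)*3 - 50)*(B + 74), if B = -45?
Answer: -1363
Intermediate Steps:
((-5 + 6)*3 - 50)*(B + 74) = ((-5 + 6)*3 - 50)*(-45 + 74) = (1*3 - 50)*29 = (3 - 50)*29 = -47*29 = -1363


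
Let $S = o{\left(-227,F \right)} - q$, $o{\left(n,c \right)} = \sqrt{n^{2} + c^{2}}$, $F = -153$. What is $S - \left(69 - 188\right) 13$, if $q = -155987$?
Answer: $157534 + \sqrt{74938} \approx 1.5781 \cdot 10^{5}$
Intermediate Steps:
$o{\left(n,c \right)} = \sqrt{c^{2} + n^{2}}$
$S = 155987 + \sqrt{74938}$ ($S = \sqrt{\left(-153\right)^{2} + \left(-227\right)^{2}} - -155987 = \sqrt{23409 + 51529} + 155987 = \sqrt{74938} + 155987 = 155987 + \sqrt{74938} \approx 1.5626 \cdot 10^{5}$)
$S - \left(69 - 188\right) 13 = \left(155987 + \sqrt{74938}\right) - \left(69 - 188\right) 13 = \left(155987 + \sqrt{74938}\right) - \left(-119\right) 13 = \left(155987 + \sqrt{74938}\right) - -1547 = \left(155987 + \sqrt{74938}\right) + 1547 = 157534 + \sqrt{74938}$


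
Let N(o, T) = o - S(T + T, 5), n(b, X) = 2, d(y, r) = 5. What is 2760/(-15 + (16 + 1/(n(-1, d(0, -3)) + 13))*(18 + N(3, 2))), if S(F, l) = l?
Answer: 41400/3631 ≈ 11.402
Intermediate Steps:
N(o, T) = -5 + o (N(o, T) = o - 1*5 = o - 5 = -5 + o)
2760/(-15 + (16 + 1/(n(-1, d(0, -3)) + 13))*(18 + N(3, 2))) = 2760/(-15 + (16 + 1/(2 + 13))*(18 + (-5 + 3))) = 2760/(-15 + (16 + 1/15)*(18 - 2)) = 2760/(-15 + (16 + 1/15)*16) = 2760/(-15 + (241/15)*16) = 2760/(-15 + 3856/15) = 2760/(3631/15) = 2760*(15/3631) = 41400/3631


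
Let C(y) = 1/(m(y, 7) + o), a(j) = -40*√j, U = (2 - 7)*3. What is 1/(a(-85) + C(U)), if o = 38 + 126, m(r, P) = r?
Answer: 149/3019336001 + 888040*I*√85/3019336001 ≈ 4.9349e-8 + 0.0027116*I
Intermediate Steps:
U = -15 (U = -5*3 = -15)
o = 164
C(y) = 1/(164 + y) (C(y) = 1/(y + 164) = 1/(164 + y))
1/(a(-85) + C(U)) = 1/(-40*I*√85 + 1/(164 - 15)) = 1/(-40*I*√85 + 1/149) = 1/(1/149 - 40*I*√85)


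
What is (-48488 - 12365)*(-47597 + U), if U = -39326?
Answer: 5289525319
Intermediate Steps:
(-48488 - 12365)*(-47597 + U) = (-48488 - 12365)*(-47597 - 39326) = -60853*(-86923) = 5289525319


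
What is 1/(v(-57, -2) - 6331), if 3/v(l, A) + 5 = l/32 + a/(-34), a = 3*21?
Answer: -4697/29738339 ≈ -0.00015794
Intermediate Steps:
a = 63
v(l, A) = 3/(-233/34 + l/32) (v(l, A) = 3/(-5 + (l/32 + 63/(-34))) = 3/(-5 + (l*(1/32) + 63*(-1/34))) = 3/(-5 + (l/32 - 63/34)) = 3/(-5 + (-63/34 + l/32)) = 3/(-233/34 + l/32))
1/(v(-57, -2) - 6331) = 1/(1632/(-3728 + 17*(-57)) - 6331) = 1/(1632/(-3728 - 969) - 6331) = 1/(1632/(-4697) - 6331) = 1/(1632*(-1/4697) - 6331) = 1/(-1632/4697 - 6331) = 1/(-29738339/4697) = -4697/29738339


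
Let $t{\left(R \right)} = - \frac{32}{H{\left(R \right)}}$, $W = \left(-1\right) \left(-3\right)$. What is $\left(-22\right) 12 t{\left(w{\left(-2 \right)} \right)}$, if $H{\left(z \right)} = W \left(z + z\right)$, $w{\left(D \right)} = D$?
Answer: $-704$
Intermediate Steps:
$W = 3$
$H{\left(z \right)} = 6 z$ ($H{\left(z \right)} = 3 \left(z + z\right) = 3 \cdot 2 z = 6 z$)
$t{\left(R \right)} = - \frac{16}{3 R}$ ($t{\left(R \right)} = - \frac{32}{6 R} = - 32 \frac{1}{6 R} = - \frac{16}{3 R}$)
$\left(-22\right) 12 t{\left(w{\left(-2 \right)} \right)} = \left(-22\right) 12 \left(- \frac{16}{3 \left(-2\right)}\right) = - 264 \left(\left(- \frac{16}{3}\right) \left(- \frac{1}{2}\right)\right) = \left(-264\right) \frac{8}{3} = -704$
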